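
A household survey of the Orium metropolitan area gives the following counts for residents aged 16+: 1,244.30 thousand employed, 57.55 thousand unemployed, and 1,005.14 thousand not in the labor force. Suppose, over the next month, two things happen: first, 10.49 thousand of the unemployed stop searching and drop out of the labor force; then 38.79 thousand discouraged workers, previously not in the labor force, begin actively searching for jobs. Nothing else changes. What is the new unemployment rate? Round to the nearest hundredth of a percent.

Initially, labor force = 1,244.30 + 57.55 = 1,301.85 thousand, so u = 57.55/1,301.85 = 4.42%.
After the first change, unemployed and labor force both fall by 10.49 → E = 1,244.30, U = 47.06, labor force = 1,291.36 thousand.
After the second change, unemployed and labor force both rise by 38.79 → E = 1,244.30, U = 85.85, labor force = 1,330.15 thousand.
New unemployment rate = 85.85 / 1,330.15 = 6.45%.

New unemployment rate ≈ 6.45%.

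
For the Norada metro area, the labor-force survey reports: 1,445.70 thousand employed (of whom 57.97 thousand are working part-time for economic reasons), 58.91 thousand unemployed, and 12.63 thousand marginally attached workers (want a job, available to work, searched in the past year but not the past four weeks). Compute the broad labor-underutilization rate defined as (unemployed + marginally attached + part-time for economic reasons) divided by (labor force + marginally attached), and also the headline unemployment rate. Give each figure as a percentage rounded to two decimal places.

Labor force = 1,445.70 + 58.91 = 1,504.61 thousand.
Numerator = 58.91 + 12.63 + 57.97 = 129.51 thousand.
Denominator = 1,504.61 + 12.63 = 1,517.24 thousand.
Broad rate = 129.51 / 1,517.24 = 8.54%.
Headline unemployment rate = 58.91 / 1,504.61 = 3.92%.

Broad underutilization rate ≈ 8.54%; headline unemployment rate ≈ 3.92%.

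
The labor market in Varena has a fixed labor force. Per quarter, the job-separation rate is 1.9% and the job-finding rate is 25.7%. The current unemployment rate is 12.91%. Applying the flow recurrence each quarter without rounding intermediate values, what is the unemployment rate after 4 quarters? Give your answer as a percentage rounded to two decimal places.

With a fixed labor force, u_{t+1} = u_t + s·(1−u_t) − f·u_t = u_t·(1−s−f) + s.
Here 1−s−f = 0.724 and s = 0.019.
u_1 = 0.129100 × 0.724 + 0.019 = 0.112468.
u_2 = 0.112468 × 0.724 + 0.019 = 0.100427.
u_3 = 0.100427 × 0.724 + 0.019 = 0.091709.
u_4 = 0.091709 × 0.724 + 0.019 = 0.085397.

Unemployment rate after four quarters ≈ 8.54%.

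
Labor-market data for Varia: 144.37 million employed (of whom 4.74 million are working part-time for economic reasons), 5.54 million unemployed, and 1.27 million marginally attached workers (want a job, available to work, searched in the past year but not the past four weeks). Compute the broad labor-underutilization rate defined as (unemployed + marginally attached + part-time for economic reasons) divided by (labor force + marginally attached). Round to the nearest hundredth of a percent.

Labor force = 144.37 + 5.54 = 149.91 million.
Numerator = 5.54 + 1.27 + 4.74 = 11.55 million.
Denominator = 149.91 + 1.27 = 151.18 million.
Broad rate = 11.55 / 151.18 = 7.64%.

Broad underutilization rate ≈ 7.64%.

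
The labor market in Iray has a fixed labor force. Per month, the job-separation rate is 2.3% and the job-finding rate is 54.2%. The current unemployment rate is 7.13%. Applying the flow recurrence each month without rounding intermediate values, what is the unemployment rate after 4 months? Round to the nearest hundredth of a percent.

With a fixed labor force, u_{t+1} = u_t + s·(1−u_t) − f·u_t = u_t·(1−s−f) + s.
Here 1−s−f = 0.435 and s = 0.023.
u_1 = 0.071300 × 0.435 + 0.023 = 0.054016.
u_2 = 0.054016 × 0.435 + 0.023 = 0.046497.
u_3 = 0.046497 × 0.435 + 0.023 = 0.043226.
u_4 = 0.043226 × 0.435 + 0.023 = 0.041803.

Unemployment rate after four months ≈ 4.18%.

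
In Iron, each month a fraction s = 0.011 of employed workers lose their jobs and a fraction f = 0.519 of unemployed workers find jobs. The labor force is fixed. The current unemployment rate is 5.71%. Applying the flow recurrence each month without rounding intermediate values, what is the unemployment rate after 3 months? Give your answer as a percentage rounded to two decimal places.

With a fixed labor force, u_{t+1} = u_t + s·(1−u_t) − f·u_t = u_t·(1−s−f) + s.
Here 1−s−f = 0.470 and s = 0.011.
u_1 = 0.057100 × 0.470 + 0.011 = 0.037837.
u_2 = 0.037837 × 0.470 + 0.011 = 0.028783.
u_3 = 0.028783 × 0.470 + 0.011 = 0.024528.

Unemployment rate after three months ≈ 2.45%.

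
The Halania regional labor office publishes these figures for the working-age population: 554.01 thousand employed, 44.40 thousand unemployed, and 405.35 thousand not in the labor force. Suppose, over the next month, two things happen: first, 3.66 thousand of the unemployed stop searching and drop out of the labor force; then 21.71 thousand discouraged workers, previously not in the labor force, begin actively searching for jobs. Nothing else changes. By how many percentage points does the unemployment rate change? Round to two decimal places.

The unemployment rate changes by +2.71 percentage points.

Initially, labor force = 554.01 + 44.40 = 598.41 thousand, so u = 44.40/598.41 = 7.42%.
After the first change, unemployed and labor force both fall by 3.66 → E = 554.01, U = 40.74, labor force = 594.75 thousand.
After the second change, unemployed and labor force both rise by 21.71 → E = 554.01, U = 62.45, labor force = 616.46 thousand.
New unemployment rate = 62.45 / 616.46 = 10.13%.
Change = 10.13% − 7.42% = +2.71 percentage points.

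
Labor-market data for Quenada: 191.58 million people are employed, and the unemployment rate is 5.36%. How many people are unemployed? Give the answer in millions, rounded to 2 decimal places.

Let U be the number unemployed. The labor force is E + U, and U/(E+U) = 0.0536.
So U = 0.0536 × 191.58 / (1 − 0.0536) = 10.2687 / 0.9464 ≈ 10.85 million.

About 10.85 million are unemployed.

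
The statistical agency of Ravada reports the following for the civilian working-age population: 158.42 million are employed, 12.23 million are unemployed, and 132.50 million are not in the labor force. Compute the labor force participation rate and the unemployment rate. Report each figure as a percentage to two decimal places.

Labor force participation rate ≈ 56.29%; unemployment rate ≈ 7.17%.

Labor force = employed + unemployed = 158.42 + 12.23 = 170.65 million.
Working-age population = 170.65 + 132.50 = 303.15 million.
Unemployment rate = 12.23 / 170.65 = 7.17%.
Labor force participation rate = 170.65 / 303.15 = 56.29%.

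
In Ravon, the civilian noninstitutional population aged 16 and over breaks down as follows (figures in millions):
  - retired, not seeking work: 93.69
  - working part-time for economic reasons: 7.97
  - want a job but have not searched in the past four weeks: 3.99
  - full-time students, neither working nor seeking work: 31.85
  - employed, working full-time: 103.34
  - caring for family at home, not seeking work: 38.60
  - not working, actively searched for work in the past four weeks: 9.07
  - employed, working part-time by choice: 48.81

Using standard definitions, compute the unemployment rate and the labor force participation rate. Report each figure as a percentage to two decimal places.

Employed = 7.97 + 103.34 + 48.81 = 160.12 million (anyone who worked, including part-time for economic reasons, counts as employed).
Unemployed = 9.07 million.
Labor force = 160.12 + 9.07 = 169.19 million.
Not in labor force = 93.69 + 3.99 + 31.85 + 38.60 = 168.13 million (those not working and not actively searching are outside the labor force — including those who want a job but have given up searching).
Civilian working-age population = 169.19 + 168.13 = 337.32 million.
Unemployment rate = 9.07 / 169.19 = 5.36%.
Labor force participation rate = 169.19 / 337.32 = 50.16%.

Unemployment rate ≈ 5.36%; labor force participation rate ≈ 50.16%.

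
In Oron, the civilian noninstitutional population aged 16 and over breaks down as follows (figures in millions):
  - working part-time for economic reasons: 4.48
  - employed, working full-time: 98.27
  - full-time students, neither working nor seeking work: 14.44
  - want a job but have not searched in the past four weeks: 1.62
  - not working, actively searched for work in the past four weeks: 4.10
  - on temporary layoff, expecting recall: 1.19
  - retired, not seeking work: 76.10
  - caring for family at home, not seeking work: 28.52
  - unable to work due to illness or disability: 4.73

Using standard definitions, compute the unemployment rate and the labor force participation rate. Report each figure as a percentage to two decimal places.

Unemployment rate ≈ 4.90%; labor force participation rate ≈ 46.28%.

Employed = 4.48 + 98.27 = 102.75 million (anyone who worked, including part-time for economic reasons, counts as employed).
Unemployed = 4.10 + 1.19 = 5.29 million (jobless and actively searching, or on temporary layoff).
Labor force = 102.75 + 5.29 = 108.04 million.
Not in labor force = 14.44 + 1.62 + 76.10 + 28.52 + 4.73 = 125.41 million (those not working and not actively searching are outside the labor force — including those who want a job but have given up searching).
Civilian working-age population = 108.04 + 125.41 = 233.45 million.
Unemployment rate = 5.29 / 108.04 = 4.90%.
Labor force participation rate = 108.04 / 233.45 = 46.28%.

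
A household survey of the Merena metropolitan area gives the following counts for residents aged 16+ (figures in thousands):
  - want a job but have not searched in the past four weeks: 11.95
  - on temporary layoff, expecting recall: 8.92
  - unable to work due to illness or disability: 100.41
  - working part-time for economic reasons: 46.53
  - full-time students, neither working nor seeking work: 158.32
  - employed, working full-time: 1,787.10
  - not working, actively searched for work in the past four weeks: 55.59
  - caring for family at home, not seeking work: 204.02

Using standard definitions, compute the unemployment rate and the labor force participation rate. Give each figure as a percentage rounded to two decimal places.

Employed = 46.53 + 1,787.10 = 1,833.63 thousand (anyone who worked, including part-time for economic reasons, counts as employed).
Unemployed = 8.92 + 55.59 = 64.51 thousand (jobless and actively searching, or on temporary layoff).
Labor force = 1,833.63 + 64.51 = 1,898.14 thousand.
Not in labor force = 11.95 + 100.41 + 158.32 + 204.02 = 474.70 thousand (those not working and not actively searching are outside the labor force — including those who want a job but have given up searching).
Civilian working-age population = 1,898.14 + 474.70 = 2,372.84 thousand.
Unemployment rate = 64.51 / 1,898.14 = 3.40%.
Labor force participation rate = 1,898.14 / 2,372.84 = 79.99%.

Unemployment rate ≈ 3.40%; labor force participation rate ≈ 79.99%.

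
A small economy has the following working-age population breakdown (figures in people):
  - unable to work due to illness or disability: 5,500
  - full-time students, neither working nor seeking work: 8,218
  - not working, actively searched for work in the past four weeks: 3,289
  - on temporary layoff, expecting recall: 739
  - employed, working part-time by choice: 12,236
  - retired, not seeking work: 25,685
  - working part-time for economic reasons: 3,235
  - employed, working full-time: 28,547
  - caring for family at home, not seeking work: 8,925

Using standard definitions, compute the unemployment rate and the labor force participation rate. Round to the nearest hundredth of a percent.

Employed = 12,236 + 3,235 + 28,547 = 44,018 (anyone who worked, including part-time for economic reasons, counts as employed).
Unemployed = 3,289 + 739 = 4,028 (jobless and actively searching, or on temporary layoff).
Labor force = 44,018 + 4,028 = 48,046.
Not in labor force = 5,500 + 8,218 + 25,685 + 8,925 = 48,328 (those not working and not actively searching are outside the labor force).
Civilian working-age population = 48,046 + 48,328 = 96,374.
Unemployment rate = 4,028 / 48,046 = 8.38%.
Labor force participation rate = 48,046 / 96,374 = 49.85%.

Unemployment rate ≈ 8.38%; labor force participation rate ≈ 49.85%.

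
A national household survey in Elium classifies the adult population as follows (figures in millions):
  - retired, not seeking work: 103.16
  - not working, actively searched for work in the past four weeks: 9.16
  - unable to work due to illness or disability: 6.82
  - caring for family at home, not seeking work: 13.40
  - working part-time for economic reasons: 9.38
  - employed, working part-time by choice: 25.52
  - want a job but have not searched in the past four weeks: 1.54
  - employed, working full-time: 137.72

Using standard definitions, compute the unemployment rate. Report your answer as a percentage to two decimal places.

Unemployment rate ≈ 5.04%.

Employed = 9.38 + 25.52 + 137.72 = 172.62 million (anyone who worked, including part-time for economic reasons, counts as employed).
Unemployed = 9.16 million.
Labor force = 172.62 + 9.16 = 181.78 million.
Unemployment rate = 9.16 / 181.78 = 5.04%.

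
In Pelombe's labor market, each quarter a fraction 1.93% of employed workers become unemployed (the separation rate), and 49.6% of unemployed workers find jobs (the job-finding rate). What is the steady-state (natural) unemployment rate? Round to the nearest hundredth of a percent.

At steady state the flows balance: s·E = f·U, so U/(E+U) = s/(s+f).
u* = 1.93 / (1.93 + 49.6) = 1.93 / 51.53 = 3.75%.

Steady-state unemployment rate ≈ 3.75%.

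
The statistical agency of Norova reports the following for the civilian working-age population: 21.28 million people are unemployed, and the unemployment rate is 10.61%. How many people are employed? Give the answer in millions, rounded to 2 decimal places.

Labor force = U / u = 21.28 / 0.1061 ≈ 200.57 million.
Employed = labor force − unemployed = 200.57 − 21.28 = 179.29 million.

About 179.29 million are employed.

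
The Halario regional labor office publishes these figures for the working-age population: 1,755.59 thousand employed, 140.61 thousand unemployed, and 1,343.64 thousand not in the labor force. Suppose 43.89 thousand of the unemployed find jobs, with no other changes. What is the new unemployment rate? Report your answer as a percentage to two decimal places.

New unemployment rate ≈ 5.10%.

Initially, labor force = 1,755.59 + 140.61 = 1,896.20 thousand, so u = 140.61/1,896.20 = 7.42%.
After the change, unemployed falls and employed rises by 43.89; labor force unchanged → E = 1,799.48, U = 96.72, labor force = 1,896.20 thousand.
New unemployment rate = 96.72 / 1,896.20 = 5.10%.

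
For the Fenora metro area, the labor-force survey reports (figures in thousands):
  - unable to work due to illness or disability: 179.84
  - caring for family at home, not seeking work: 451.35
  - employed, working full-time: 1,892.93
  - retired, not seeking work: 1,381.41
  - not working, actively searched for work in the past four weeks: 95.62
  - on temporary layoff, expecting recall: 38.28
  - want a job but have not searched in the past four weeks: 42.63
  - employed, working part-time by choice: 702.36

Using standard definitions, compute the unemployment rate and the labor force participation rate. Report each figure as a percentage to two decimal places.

Unemployment rate ≈ 4.91%; labor force participation rate ≈ 57.04%.

Employed = 1,892.93 + 702.36 = 2,595.29 thousand.
Unemployed = 95.62 + 38.28 = 133.90 thousand (jobless and actively searching, or on temporary layoff).
Labor force = 2,595.29 + 133.90 = 2,729.19 thousand.
Not in labor force = 179.84 + 451.35 + 1,381.41 + 42.63 = 2,055.23 thousand (those not working and not actively searching are outside the labor force — including those who want a job but have given up searching).
Civilian working-age population = 2,729.19 + 2,055.23 = 4,784.42 thousand.
Unemployment rate = 133.90 / 2,729.19 = 4.91%.
Labor force participation rate = 2,729.19 / 4,784.42 = 57.04%.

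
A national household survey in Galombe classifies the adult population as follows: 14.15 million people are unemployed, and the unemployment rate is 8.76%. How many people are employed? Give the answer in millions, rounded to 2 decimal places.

Labor force = U / u = 14.15 / 0.0876 ≈ 161.53 million.
Employed = labor force − unemployed = 161.53 − 14.15 = 147.38 million.

About 147.38 million are employed.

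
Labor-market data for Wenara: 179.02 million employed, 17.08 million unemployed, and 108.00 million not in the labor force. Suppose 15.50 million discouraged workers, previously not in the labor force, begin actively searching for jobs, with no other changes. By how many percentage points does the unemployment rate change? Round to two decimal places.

Initially, labor force = 179.02 + 17.08 = 196.10 million, so u = 17.08/196.10 = 8.71%.
After the change, unemployed and labor force both rise by 15.50 → E = 179.02, U = 32.58, labor force = 211.60 million.
New unemployment rate = 32.58 / 211.60 = 15.40%.
Change = 15.40% − 8.71% = +6.69 percentage points.

The unemployment rate changes by +6.69 percentage points.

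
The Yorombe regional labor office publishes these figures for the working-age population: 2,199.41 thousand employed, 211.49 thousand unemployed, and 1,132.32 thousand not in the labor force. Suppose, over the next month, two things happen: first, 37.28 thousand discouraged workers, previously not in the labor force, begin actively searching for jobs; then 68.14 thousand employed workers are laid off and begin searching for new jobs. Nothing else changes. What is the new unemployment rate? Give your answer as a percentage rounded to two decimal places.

New unemployment rate ≈ 12.94%.

Initially, labor force = 2,199.41 + 211.49 = 2,410.90 thousand, so u = 211.49/2,410.90 = 8.77%.
After the first change, unemployed and labor force both rise by 37.28 → E = 2,199.41, U = 248.77, labor force = 2,448.18 thousand.
After the second change, employed falls and unemployed rises by 68.14; labor force unchanged → E = 2,131.27, U = 316.91, labor force = 2,448.18 thousand.
New unemployment rate = 316.91 / 2,448.18 = 12.94%.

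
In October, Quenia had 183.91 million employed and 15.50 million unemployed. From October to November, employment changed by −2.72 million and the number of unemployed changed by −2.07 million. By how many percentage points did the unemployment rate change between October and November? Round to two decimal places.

October: labor force = 183.91 + 15.50 = 199.41; u = 15.50/199.41 = 7.77%.
November: labor force = 181.19 + 13.43 = 194.62; u = 13.43/194.62 = 6.90%.
Change = 6.90% − 7.77% = −0.87 pp.

The unemployment rate changed by −0.87 percentage points.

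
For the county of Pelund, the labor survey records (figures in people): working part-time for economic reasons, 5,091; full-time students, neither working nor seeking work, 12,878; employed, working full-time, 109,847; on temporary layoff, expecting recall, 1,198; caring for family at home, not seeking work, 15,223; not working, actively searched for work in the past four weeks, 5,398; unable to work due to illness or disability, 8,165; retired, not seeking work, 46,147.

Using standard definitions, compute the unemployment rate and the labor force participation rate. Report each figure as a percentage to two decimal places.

Employed = 5,091 + 109,847 = 114,938 (anyone who worked, including part-time for economic reasons, counts as employed).
Unemployed = 1,198 + 5,398 = 6,596 (jobless and actively searching, or on temporary layoff).
Labor force = 114,938 + 6,596 = 121,534.
Not in labor force = 12,878 + 15,223 + 8,165 + 46,147 = 82,413 (those not working and not actively searching are outside the labor force).
Civilian working-age population = 121,534 + 82,413 = 203,947.
Unemployment rate = 6,596 / 121,534 = 5.43%.
Labor force participation rate = 121,534 / 203,947 = 59.59%.

Unemployment rate ≈ 5.43%; labor force participation rate ≈ 59.59%.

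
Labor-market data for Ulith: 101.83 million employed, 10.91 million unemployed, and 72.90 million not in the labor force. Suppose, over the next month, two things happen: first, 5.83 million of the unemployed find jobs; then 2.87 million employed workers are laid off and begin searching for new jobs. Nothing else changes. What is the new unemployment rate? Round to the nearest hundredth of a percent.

Initially, labor force = 101.83 + 10.91 = 112.74 million, so u = 10.91/112.74 = 9.68%.
After the first change, unemployed falls and employed rises by 5.83; labor force unchanged → E = 107.66, U = 5.08, labor force = 112.74 million.
After the second change, employed falls and unemployed rises by 2.87; labor force unchanged → E = 104.79, U = 7.95, labor force = 112.74 million.
New unemployment rate = 7.95 / 112.74 = 7.05%.

New unemployment rate ≈ 7.05%.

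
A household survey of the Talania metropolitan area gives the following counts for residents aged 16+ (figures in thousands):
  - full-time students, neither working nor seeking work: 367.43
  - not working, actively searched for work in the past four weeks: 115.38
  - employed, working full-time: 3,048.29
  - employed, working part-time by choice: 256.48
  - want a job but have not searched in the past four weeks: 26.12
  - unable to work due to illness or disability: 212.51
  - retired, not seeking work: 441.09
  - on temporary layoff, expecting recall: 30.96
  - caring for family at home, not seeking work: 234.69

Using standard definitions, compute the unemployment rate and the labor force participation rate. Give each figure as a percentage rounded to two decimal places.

Employed = 3,048.29 + 256.48 = 3,304.77 thousand.
Unemployed = 115.38 + 30.96 = 146.34 thousand (jobless and actively searching, or on temporary layoff).
Labor force = 3,304.77 + 146.34 = 3,451.11 thousand.
Not in labor force = 367.43 + 26.12 + 212.51 + 441.09 + 234.69 = 1,281.84 thousand (those not working and not actively searching are outside the labor force — including those who want a job but have given up searching).
Civilian working-age population = 3,451.11 + 1,281.84 = 4,732.95 thousand.
Unemployment rate = 146.34 / 3,451.11 = 4.24%.
Labor force participation rate = 3,451.11 / 4,732.95 = 72.92%.

Unemployment rate ≈ 4.24%; labor force participation rate ≈ 72.92%.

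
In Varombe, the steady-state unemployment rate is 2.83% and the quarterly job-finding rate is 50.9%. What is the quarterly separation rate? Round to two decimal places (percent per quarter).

Separation rate ≈ 1.48% per quarter.

From u* = s/(s+f): s = u·f/(1−u).
s = 0.0283 × 50.9 / (1 − 0.0283) = 1.4405 / 0.9717 ≈ 1.48% per quarter.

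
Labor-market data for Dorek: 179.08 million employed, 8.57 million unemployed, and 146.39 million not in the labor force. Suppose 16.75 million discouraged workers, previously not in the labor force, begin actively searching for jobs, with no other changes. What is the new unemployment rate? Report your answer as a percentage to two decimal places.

Initially, labor force = 179.08 + 8.57 = 187.65 million, so u = 8.57/187.65 = 4.57%.
After the change, unemployed and labor force both rise by 16.75 → E = 179.08, U = 25.32, labor force = 204.40 million.
New unemployment rate = 25.32 / 204.40 = 12.39%.

New unemployment rate ≈ 12.39%.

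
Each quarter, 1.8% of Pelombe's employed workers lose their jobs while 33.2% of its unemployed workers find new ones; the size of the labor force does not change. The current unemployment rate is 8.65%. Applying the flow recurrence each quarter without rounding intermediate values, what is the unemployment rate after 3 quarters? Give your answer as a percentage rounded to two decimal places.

With a fixed labor force, u_{t+1} = u_t + s·(1−u_t) − f·u_t = u_t·(1−s−f) + s.
Here 1−s−f = 0.650 and s = 0.018.
u_1 = 0.086500 × 0.650 + 0.018 = 0.074225.
u_2 = 0.074225 × 0.650 + 0.018 = 0.066246.
u_3 = 0.066246 × 0.650 + 0.018 = 0.061060.

Unemployment rate after three quarters ≈ 6.11%.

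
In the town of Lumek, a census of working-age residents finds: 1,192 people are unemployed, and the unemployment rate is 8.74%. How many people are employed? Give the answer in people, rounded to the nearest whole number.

Labor force = U / u = 1,192 / 0.0874 ≈ 13,638.
Employed = labor force − unemployed = 13,638 − 1,192 = 12,446.

About 12,446 are employed.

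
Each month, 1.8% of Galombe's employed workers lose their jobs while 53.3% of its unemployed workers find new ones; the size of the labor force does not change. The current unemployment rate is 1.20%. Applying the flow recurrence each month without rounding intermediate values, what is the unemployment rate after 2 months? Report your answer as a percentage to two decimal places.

With a fixed labor force, u_{t+1} = u_t + s·(1−u_t) − f·u_t = u_t·(1−s−f) + s.
Here 1−s−f = 0.449 and s = 0.018.
u_1 = 0.012000 × 0.449 + 0.018 = 0.023388.
u_2 = 0.023388 × 0.449 + 0.018 = 0.028501.

Unemployment rate after two months ≈ 2.85%.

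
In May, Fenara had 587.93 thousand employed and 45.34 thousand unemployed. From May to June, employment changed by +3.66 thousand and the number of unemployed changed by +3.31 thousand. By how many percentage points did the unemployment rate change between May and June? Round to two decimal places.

May: labor force = 587.93 + 45.34 = 633.27; u = 45.34/633.27 = 7.16%.
June: labor force = 591.59 + 48.65 = 640.24; u = 48.65/640.24 = 7.60%.
Change = 7.60% − 7.16% = +0.44 pp.

The unemployment rate changed by +0.44 percentage points.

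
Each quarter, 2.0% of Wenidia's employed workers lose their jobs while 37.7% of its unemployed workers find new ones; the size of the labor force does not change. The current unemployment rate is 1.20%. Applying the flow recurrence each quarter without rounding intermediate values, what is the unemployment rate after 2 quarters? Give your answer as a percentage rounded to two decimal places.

With a fixed labor force, u_{t+1} = u_t + s·(1−u_t) − f·u_t = u_t·(1−s−f) + s.
Here 1−s−f = 0.603 and s = 0.020.
u_1 = 0.012000 × 0.603 + 0.020 = 0.027236.
u_2 = 0.027236 × 0.603 + 0.020 = 0.036423.

Unemployment rate after two quarters ≈ 3.64%.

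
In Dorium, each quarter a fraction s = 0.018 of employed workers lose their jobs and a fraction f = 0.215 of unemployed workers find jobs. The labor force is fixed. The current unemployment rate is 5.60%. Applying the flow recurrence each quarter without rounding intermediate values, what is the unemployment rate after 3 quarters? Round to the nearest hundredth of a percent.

With a fixed labor force, u_{t+1} = u_t + s·(1−u_t) − f·u_t = u_t·(1−s−f) + s.
Here 1−s−f = 0.767 and s = 0.018.
u_1 = 0.056000 × 0.767 + 0.018 = 0.060952.
u_2 = 0.060952 × 0.767 + 0.018 = 0.064750.
u_3 = 0.064750 × 0.767 + 0.018 = 0.067663.

Unemployment rate after three quarters ≈ 6.77%.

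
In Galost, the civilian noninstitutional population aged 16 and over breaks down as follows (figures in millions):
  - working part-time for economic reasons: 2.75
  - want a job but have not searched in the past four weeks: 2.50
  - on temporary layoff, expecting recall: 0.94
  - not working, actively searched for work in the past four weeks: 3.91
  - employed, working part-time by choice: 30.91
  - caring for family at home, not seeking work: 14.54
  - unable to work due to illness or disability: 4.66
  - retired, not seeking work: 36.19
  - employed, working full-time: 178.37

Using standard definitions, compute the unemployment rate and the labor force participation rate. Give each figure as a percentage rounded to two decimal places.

Unemployment rate ≈ 2.24%; labor force participation rate ≈ 78.93%.

Employed = 2.75 + 30.91 + 178.37 = 212.03 million (anyone who worked, including part-time for economic reasons, counts as employed).
Unemployed = 0.94 + 3.91 = 4.85 million (jobless and actively searching, or on temporary layoff).
Labor force = 212.03 + 4.85 = 216.88 million.
Not in labor force = 2.50 + 14.54 + 4.66 + 36.19 = 57.89 million (those not working and not actively searching are outside the labor force — including those who want a job but have given up searching).
Civilian working-age population = 216.88 + 57.89 = 274.77 million.
Unemployment rate = 4.85 / 216.88 = 2.24%.
Labor force participation rate = 216.88 / 274.77 = 78.93%.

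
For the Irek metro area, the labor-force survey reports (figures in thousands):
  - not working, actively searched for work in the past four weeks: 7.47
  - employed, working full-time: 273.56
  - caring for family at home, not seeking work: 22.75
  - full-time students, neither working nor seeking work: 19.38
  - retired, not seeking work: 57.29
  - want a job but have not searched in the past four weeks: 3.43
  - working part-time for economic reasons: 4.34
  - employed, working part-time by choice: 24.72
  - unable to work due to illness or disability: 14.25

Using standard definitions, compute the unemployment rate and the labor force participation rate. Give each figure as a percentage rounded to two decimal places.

Unemployment rate ≈ 2.41%; labor force participation rate ≈ 72.59%.

Employed = 273.56 + 4.34 + 24.72 = 302.62 thousand (anyone who worked, including part-time for economic reasons, counts as employed).
Unemployed = 7.47 thousand.
Labor force = 302.62 + 7.47 = 310.09 thousand.
Not in labor force = 22.75 + 19.38 + 57.29 + 3.43 + 14.25 = 117.10 thousand (those not working and not actively searching are outside the labor force — including those who want a job but have given up searching).
Civilian working-age population = 310.09 + 117.10 = 427.19 thousand.
Unemployment rate = 7.47 / 310.09 = 2.41%.
Labor force participation rate = 310.09 / 427.19 = 72.59%.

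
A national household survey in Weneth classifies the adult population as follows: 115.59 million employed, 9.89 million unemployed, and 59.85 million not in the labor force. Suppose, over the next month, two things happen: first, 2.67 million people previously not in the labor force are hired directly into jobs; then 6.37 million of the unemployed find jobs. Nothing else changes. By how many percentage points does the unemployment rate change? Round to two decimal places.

The unemployment rate changes by −5.13 percentage points.

Initially, labor force = 115.59 + 9.89 = 125.48 million, so u = 9.89/125.48 = 7.88%.
After the first change, employed and labor force both rise by 2.67; unemployed unchanged → E = 118.26, U = 9.89, labor force = 128.15 million.
After the second change, unemployed falls and employed rises by 6.37; labor force unchanged → E = 124.63, U = 3.52, labor force = 128.15 million.
New unemployment rate = 3.52 / 128.15 = 2.75%.
Change = 2.75% − 7.88% = −5.13 percentage points.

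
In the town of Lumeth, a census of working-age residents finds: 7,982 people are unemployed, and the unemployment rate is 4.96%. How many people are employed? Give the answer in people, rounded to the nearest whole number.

About 152,945 are employed.

Labor force = U / u = 7,982 / 0.0496 ≈ 160,927.
Employed = labor force − unemployed = 160,927 − 7,982 = 152,945.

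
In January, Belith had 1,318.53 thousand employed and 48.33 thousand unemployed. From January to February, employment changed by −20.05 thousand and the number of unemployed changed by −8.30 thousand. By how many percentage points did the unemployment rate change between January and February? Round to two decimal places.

January: labor force = 1,318.53 + 48.33 = 1,366.86; u = 48.33/1,366.86 = 3.54%.
February: labor force = 1,298.48 + 40.03 = 1,338.51; u = 40.03/1,338.51 = 2.99%.
Change = 2.99% − 3.54% = −0.55 pp.

The unemployment rate changed by −0.55 percentage points.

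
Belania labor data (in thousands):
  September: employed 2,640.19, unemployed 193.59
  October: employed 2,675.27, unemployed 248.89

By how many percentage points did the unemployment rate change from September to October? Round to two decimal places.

September: labor force = 2,640.19 + 193.59 = 2,833.78; u = 193.59/2,833.78 = 6.83%.
October: labor force = 2,675.27 + 248.89 = 2,924.16; u = 248.89/2,924.16 = 8.51%.
Change = 8.51% − 6.83% = +1.68 pp.

The unemployment rate changed by +1.68 percentage points.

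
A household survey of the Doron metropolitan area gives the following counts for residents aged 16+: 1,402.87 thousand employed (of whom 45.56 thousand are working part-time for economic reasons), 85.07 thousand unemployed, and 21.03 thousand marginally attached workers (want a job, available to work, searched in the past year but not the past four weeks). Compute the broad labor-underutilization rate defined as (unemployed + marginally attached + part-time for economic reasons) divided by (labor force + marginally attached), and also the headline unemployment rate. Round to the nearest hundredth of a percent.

Labor force = 1,402.87 + 85.07 = 1,487.94 thousand.
Numerator = 85.07 + 21.03 + 45.56 = 151.66 thousand.
Denominator = 1,487.94 + 21.03 = 1,508.97 thousand.
Broad rate = 151.66 / 1,508.97 = 10.05%.
Headline unemployment rate = 85.07 / 1,487.94 = 5.72%.

Broad underutilization rate ≈ 10.05%; headline unemployment rate ≈ 5.72%.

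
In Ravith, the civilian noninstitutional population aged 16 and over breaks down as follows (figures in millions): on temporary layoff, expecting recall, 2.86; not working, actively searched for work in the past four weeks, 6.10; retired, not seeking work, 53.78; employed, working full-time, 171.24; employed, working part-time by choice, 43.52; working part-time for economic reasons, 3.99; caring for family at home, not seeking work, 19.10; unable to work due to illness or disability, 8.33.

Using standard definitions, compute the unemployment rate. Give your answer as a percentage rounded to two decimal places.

Employed = 171.24 + 43.52 + 3.99 = 218.75 million (anyone who worked, including part-time for economic reasons, counts as employed).
Unemployed = 2.86 + 6.10 = 8.96 million (jobless and actively searching, or on temporary layoff).
Labor force = 218.75 + 8.96 = 227.71 million.
Unemployment rate = 8.96 / 227.71 = 3.93%.

Unemployment rate ≈ 3.93%.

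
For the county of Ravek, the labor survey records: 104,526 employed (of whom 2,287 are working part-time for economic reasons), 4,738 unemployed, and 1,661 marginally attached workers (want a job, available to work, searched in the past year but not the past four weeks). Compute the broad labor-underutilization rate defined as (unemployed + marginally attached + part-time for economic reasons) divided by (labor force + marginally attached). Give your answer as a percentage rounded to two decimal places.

Labor force = 104,526 + 4,738 = 109,264.
Numerator = 4,738 + 1,661 + 2,287 = 8,686.
Denominator = 109,264 + 1,661 = 110,925.
Broad rate = 8,686 / 110,925 = 7.83%.

Broad underutilization rate ≈ 7.83%.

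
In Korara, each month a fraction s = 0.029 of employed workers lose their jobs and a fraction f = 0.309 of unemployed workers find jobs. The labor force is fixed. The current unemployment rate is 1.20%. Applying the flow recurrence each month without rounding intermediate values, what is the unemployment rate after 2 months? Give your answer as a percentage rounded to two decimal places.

Unemployment rate after two months ≈ 5.35%.

With a fixed labor force, u_{t+1} = u_t + s·(1−u_t) − f·u_t = u_t·(1−s−f) + s.
Here 1−s−f = 0.662 and s = 0.029.
u_1 = 0.012000 × 0.662 + 0.029 = 0.036944.
u_2 = 0.036944 × 0.662 + 0.029 = 0.053457.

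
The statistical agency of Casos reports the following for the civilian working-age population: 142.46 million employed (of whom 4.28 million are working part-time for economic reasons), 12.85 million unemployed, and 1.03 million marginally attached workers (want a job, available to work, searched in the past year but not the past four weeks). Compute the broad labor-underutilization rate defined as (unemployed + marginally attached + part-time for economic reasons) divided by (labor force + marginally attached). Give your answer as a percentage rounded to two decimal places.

Broad underutilization rate ≈ 11.62%.

Labor force = 142.46 + 12.85 = 155.31 million.
Numerator = 12.85 + 1.03 + 4.28 = 18.16 million.
Denominator = 155.31 + 1.03 = 156.34 million.
Broad rate = 18.16 / 156.34 = 11.62%.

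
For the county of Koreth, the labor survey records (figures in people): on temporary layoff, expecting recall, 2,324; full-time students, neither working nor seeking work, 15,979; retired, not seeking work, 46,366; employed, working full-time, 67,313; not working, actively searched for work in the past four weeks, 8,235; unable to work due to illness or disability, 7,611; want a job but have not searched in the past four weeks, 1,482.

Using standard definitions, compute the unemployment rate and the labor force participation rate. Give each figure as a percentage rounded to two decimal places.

Unemployment rate ≈ 13.56%; labor force participation rate ≈ 52.15%.

Employed = 67,313.
Unemployed = 2,324 + 8,235 = 10,559 (jobless and actively searching, or on temporary layoff).
Labor force = 67,313 + 10,559 = 77,872.
Not in labor force = 15,979 + 46,366 + 7,611 + 1,482 = 71,438 (those not working and not actively searching are outside the labor force — including those who want a job but have given up searching).
Civilian working-age population = 77,872 + 71,438 = 149,310.
Unemployment rate = 10,559 / 77,872 = 13.56%.
Labor force participation rate = 77,872 / 149,310 = 52.15%.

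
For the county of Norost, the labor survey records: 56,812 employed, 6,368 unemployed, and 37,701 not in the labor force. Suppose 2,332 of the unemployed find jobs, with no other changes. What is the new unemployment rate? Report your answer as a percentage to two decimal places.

New unemployment rate ≈ 6.39%.

Initially, labor force = 56,812 + 6,368 = 63,180, so u = 6,368/63,180 = 10.08%.
After the change, unemployed falls and employed rises by 2,332; labor force unchanged → E = 59,144, U = 4,036, labor force = 63,180.
New unemployment rate = 4,036 / 63,180 = 6.39%.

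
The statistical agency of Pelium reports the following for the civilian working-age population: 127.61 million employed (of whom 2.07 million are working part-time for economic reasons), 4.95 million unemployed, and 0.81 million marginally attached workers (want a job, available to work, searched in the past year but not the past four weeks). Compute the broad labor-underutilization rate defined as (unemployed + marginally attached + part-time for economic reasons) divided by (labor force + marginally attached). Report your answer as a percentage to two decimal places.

Labor force = 127.61 + 4.95 = 132.56 million.
Numerator = 4.95 + 0.81 + 2.07 = 7.83 million.
Denominator = 132.56 + 0.81 = 133.37 million.
Broad rate = 7.83 / 133.37 = 5.87%.

Broad underutilization rate ≈ 5.87%.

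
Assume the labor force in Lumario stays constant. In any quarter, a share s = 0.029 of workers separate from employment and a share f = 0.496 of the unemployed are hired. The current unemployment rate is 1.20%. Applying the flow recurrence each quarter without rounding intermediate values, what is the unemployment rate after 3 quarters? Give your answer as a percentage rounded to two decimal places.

Unemployment rate after three quarters ≈ 5.06%.

With a fixed labor force, u_{t+1} = u_t + s·(1−u_t) − f·u_t = u_t·(1−s−f) + s.
Here 1−s−f = 0.475 and s = 0.029.
u_1 = 0.012000 × 0.475 + 0.029 = 0.034700.
u_2 = 0.034700 × 0.475 + 0.029 = 0.045483.
u_3 = 0.045483 × 0.475 + 0.029 = 0.050604.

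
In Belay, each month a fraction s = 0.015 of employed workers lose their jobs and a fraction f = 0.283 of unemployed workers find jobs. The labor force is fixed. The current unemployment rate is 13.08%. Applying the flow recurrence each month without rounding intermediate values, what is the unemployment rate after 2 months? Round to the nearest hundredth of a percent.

Unemployment rate after two months ≈ 9.00%.

With a fixed labor force, u_{t+1} = u_t + s·(1−u_t) − f·u_t = u_t·(1−s−f) + s.
Here 1−s−f = 0.702 and s = 0.015.
u_1 = 0.130800 × 0.702 + 0.015 = 0.106822.
u_2 = 0.106822 × 0.702 + 0.015 = 0.089989.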